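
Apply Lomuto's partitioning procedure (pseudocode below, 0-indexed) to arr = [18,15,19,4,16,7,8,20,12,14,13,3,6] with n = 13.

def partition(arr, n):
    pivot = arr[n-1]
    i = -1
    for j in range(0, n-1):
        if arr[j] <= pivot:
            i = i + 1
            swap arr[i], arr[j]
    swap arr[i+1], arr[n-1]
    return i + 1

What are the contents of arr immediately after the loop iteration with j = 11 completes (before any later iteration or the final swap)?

[4,3,19,18,16,7,8,20,12,14,13,15,6]

pivot = arr[12] = 6; i = -1
j=0: arr[0]=18 > 6 → no swap
j=1: arr[1]=15 > 6 → no swap
j=2: arr[2]=19 > 6 → no swap
j=3: arr[3]=4 ≤ 6 → i=0, swap arr[0],arr[3] → [4,15,19,18,16,7,8,20,12,14,13,3,6]
j=4: arr[4]=16 > 6 → no swap
j=5: arr[5]=7 > 6 → no swap
j=6: arr[6]=8 > 6 → no swap
j=7: arr[7]=20 > 6 → no swap
j=8: arr[8]=12 > 6 → no swap
j=9: arr[9]=14 > 6 → no swap
j=10: arr[10]=13 > 6 → no swap
j=11: arr[11]=3 ≤ 6 → i=1, swap arr[1],arr[11] → [4,3,19,18,16,7,8,20,12,14,13,15,6]
(after j=11) arr = [4,3,19,18,16,7,8,20,12,14,13,15,6]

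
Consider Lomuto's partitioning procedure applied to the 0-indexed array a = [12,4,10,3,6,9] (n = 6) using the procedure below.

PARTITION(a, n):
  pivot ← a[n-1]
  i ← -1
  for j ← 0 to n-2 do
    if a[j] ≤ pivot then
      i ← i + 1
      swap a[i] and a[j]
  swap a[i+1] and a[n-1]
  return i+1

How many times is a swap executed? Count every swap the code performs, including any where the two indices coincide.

4

pivot = a[5] = 9; i = -1
j=0: a[0]=12 > 9 → no swap
j=1: a[1]=4 ≤ 9 → i=0, swap a[0],a[1] → [4,12,10,3,6,9]
j=2: a[2]=10 > 9 → no swap
j=3: a[3]=3 ≤ 9 → i=1, swap a[1],a[3] → [4,3,10,12,6,9]
j=4: a[4]=6 ≤ 9 → i=2, swap a[2],a[4] → [4,3,6,12,10,9]
final swap a[3],a[5] → [4,3,6,9,10,12]; return 3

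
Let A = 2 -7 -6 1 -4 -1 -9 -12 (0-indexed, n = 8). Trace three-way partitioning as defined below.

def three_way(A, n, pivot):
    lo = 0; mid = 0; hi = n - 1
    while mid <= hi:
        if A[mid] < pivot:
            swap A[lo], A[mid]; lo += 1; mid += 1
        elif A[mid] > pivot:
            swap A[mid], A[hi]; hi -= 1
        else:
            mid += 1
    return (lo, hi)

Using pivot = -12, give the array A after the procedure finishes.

pivot = -12; lo=0, mid=0, hi=7
A[mid]=2>-12: swap A[0],A[7]; hi=6 → -12 -7 -6 1 -4 -1 -9 2
A[mid]=-12=-12: mid=1
A[mid]=-7>-12: swap A[1],A[6]; hi=5 → -12 -9 -6 1 -4 -1 -7 2
A[mid]=-9>-12: swap A[1],A[5]; hi=4 → -12 -1 -6 1 -4 -9 -7 2
A[mid]=-1>-12: swap A[1],A[4]; hi=3 → -12 -4 -6 1 -1 -9 -7 2
A[mid]=-4>-12: swap A[1],A[3]; hi=2 → -12 1 -6 -4 -1 -9 -7 2
A[mid]=1>-12: swap A[1],A[2]; hi=1 → -12 -6 1 -4 -1 -9 -7 2
A[mid]=-6>-12: swap A[1],A[1]; hi=0 → -12 -6 1 -4 -1 -9 -7 2
end: lo=0, hi=0; A = -12 -6 1 -4 -1 -9 -7 2

-12 -6 1 -4 -1 -9 -7 2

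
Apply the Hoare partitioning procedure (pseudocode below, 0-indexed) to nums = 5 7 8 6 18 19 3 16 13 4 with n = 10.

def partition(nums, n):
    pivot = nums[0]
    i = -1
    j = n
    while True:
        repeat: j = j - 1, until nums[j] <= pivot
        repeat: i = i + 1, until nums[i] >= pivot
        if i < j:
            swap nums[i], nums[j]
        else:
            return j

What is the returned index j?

pivot=5
j stops at 9 (4), i stops at 0 (5); swap ⇒ 4 7 8 6 18 19 3 16 13 5
j stops at 6 (3), i stops at 1 (7); swap ⇒ 4 3 8 6 18 19 7 16 13 5
j stops at 1, i stops at 2; i≥j ⇒ return 1. nums=4 3 8 6 18 19 7 16 13 5

1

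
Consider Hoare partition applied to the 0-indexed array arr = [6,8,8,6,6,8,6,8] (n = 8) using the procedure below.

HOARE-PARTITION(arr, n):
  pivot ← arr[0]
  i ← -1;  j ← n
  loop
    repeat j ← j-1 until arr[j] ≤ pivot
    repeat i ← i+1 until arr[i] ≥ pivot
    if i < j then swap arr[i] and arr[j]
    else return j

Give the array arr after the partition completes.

[6,6,6,8,8,8,6,8]

pivot=6
j stops at 6 (6), i stops at 0 (6); swap ⇒ [6,8,8,6,6,8,6,8]
j stops at 4 (6), i stops at 1 (8); swap ⇒ [6,6,8,6,8,8,6,8]
j stops at 3 (6), i stops at 2 (8); swap ⇒ [6,6,6,8,8,8,6,8]
j stops at 2, i stops at 3; i≥j ⇒ return 2. arr=[6,6,6,8,8,8,6,8]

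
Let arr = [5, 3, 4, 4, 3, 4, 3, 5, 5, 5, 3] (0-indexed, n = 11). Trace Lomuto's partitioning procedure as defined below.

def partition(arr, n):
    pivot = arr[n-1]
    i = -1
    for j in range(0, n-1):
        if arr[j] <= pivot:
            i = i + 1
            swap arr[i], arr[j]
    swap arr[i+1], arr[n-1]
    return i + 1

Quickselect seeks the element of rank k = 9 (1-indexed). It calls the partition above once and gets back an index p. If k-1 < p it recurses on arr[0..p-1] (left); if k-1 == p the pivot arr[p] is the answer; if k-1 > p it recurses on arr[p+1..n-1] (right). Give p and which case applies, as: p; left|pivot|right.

3; right

pivot=3, i=-1
j=0: 5>3, skip
j=1: 3≤3, i=0, swap(0,1) ⇒ [3, 5, 4, 4, 3, 4, 3, 5, 5, 5, 3]
j=2: 4>3, skip
j=3: 4>3, skip
j=4: 3≤3, i=1, swap(1,4) ⇒ [3, 3, 4, 4, 5, 4, 3, 5, 5, 5, 3]
j=5: 4>3, skip
j=6: 3≤3, i=2, swap(2,6) ⇒ [3, 3, 3, 4, 5, 4, 4, 5, 5, 5, 3]
j=7: 5>3, skip
j=8: 5>3, skip
j=9: 5>3, skip
swap(3,10) ⇒ [3, 3, 3, 3, 5, 4, 4, 5, 5, 5, 4]; return 3
p = 3; k-1 = 8 > 3 ⇒ right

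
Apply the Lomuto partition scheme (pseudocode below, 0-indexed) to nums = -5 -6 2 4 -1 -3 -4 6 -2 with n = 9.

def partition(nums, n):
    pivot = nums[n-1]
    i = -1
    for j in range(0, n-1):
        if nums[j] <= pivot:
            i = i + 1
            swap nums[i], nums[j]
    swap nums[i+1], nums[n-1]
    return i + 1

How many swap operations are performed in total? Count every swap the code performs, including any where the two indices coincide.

pivot=-2, i=-1
j=0: -5≤-2, i=0, swap(0,0) ⇒ -5 -6 2 4 -1 -3 -4 6 -2
j=1: -6≤-2, i=1, swap(1,1) ⇒ -5 -6 2 4 -1 -3 -4 6 -2
j=2: 2>-2, skip
j=3: 4>-2, skip
j=4: -1>-2, skip
j=5: -3≤-2, i=2, swap(2,5) ⇒ -5 -6 -3 4 -1 2 -4 6 -2
j=6: -4≤-2, i=3, swap(3,6) ⇒ -5 -6 -3 -4 -1 2 4 6 -2
j=7: 6>-2, skip
swap(4,8) ⇒ -5 -6 -3 -4 -2 2 4 6 -1; return 4

5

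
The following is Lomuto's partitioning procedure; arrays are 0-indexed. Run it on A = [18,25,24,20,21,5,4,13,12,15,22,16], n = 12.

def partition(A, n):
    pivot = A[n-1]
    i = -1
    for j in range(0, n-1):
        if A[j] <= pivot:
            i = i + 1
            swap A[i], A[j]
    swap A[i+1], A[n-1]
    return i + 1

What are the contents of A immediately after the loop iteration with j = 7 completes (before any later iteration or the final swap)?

pivot=16, i=-1
j=0: 18>16, skip
j=1: 25>16, skip
j=2: 24>16, skip
j=3: 20>16, skip
j=4: 21>16, skip
j=5: 5≤16, i=0, swap(0,5) ⇒ [5,25,24,20,21,18,4,13,12,15,22,16]
j=6: 4≤16, i=1, swap(1,6) ⇒ [5,4,24,20,21,18,25,13,12,15,22,16]
j=7: 13≤16, i=2, swap(2,7) ⇒ [5,4,13,20,21,18,25,24,12,15,22,16]
(after j=7) A = [5,4,13,20,21,18,25,24,12,15,22,16]

[5,4,13,20,21,18,25,24,12,15,22,16]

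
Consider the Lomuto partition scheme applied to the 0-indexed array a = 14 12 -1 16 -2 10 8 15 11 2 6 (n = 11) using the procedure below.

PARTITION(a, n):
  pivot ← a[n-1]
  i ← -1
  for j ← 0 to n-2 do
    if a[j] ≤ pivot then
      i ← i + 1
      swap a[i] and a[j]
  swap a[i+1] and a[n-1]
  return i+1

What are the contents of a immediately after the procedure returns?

pivot = a[10] = 6; i = -1
j=0: a[0]=14 > 6 → no swap
j=1: a[1]=12 > 6 → no swap
j=2: a[2]=-1 ≤ 6 → i=0, swap a[0],a[2] → -1 12 14 16 -2 10 8 15 11 2 6
j=3: a[3]=16 > 6 → no swap
j=4: a[4]=-2 ≤ 6 → i=1, swap a[1],a[4] → -1 -2 14 16 12 10 8 15 11 2 6
j=5: a[5]=10 > 6 → no swap
j=6: a[6]=8 > 6 → no swap
j=7: a[7]=15 > 6 → no swap
j=8: a[8]=11 > 6 → no swap
j=9: a[9]=2 ≤ 6 → i=2, swap a[2],a[9] → -1 -2 2 16 12 10 8 15 11 14 6
final swap a[3],a[10] → -1 -2 2 6 12 10 8 15 11 14 16; return 3

-1 -2 2 6 12 10 8 15 11 14 16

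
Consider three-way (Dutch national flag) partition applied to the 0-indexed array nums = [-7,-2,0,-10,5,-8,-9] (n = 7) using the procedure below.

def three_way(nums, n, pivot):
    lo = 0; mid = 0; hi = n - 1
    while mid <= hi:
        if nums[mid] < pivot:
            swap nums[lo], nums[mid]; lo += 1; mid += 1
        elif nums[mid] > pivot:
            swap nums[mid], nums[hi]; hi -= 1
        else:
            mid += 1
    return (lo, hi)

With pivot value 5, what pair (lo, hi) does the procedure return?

(6, 6)

pivot = 5; lo=0, mid=0, hi=6
nums[mid]=-7<5: swap nums[0],nums[0]; lo=1,mid=1 → [-7,-2,0,-10,5,-8,-9]
nums[mid]=-2<5: swap nums[1],nums[1]; lo=2,mid=2 → [-7,-2,0,-10,5,-8,-9]
nums[mid]=0<5: swap nums[2],nums[2]; lo=3,mid=3 → [-7,-2,0,-10,5,-8,-9]
nums[mid]=-10<5: swap nums[3],nums[3]; lo=4,mid=4 → [-7,-2,0,-10,5,-8,-9]
nums[mid]=5=5: mid=5
nums[mid]=-8<5: swap nums[4],nums[5]; lo=5,mid=6 → [-7,-2,0,-10,-8,5,-9]
nums[mid]=-9<5: swap nums[5],nums[6]; lo=6,mid=7 → [-7,-2,0,-10,-8,-9,5]
end: lo=6, hi=6; nums = [-7,-2,0,-10,-8,-9,5]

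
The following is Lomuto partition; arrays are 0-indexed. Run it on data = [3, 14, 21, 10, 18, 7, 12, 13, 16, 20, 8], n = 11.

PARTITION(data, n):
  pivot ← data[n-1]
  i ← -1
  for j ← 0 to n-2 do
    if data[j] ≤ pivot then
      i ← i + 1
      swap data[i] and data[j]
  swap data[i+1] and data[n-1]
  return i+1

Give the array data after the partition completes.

pivot=8, i=-1
j=0: 3≤8, i=0, swap(0,0) ⇒ [3, 14, 21, 10, 18, 7, 12, 13, 16, 20, 8]
j=1: 14>8, skip
j=2: 21>8, skip
j=3: 10>8, skip
j=4: 18>8, skip
j=5: 7≤8, i=1, swap(1,5) ⇒ [3, 7, 21, 10, 18, 14, 12, 13, 16, 20, 8]
j=6: 12>8, skip
j=7: 13>8, skip
j=8: 16>8, skip
j=9: 20>8, skip
swap(2,10) ⇒ [3, 7, 8, 10, 18, 14, 12, 13, 16, 20, 21]; return 2

[3, 7, 8, 10, 18, 14, 12, 13, 16, 20, 21]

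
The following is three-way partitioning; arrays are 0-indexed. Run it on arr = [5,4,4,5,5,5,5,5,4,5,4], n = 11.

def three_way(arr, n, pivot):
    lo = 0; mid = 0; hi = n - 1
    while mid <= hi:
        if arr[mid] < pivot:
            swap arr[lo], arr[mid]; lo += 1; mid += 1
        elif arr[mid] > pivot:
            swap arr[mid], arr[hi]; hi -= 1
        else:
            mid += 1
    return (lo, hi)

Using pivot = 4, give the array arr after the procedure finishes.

[4,4,4,4,5,5,5,5,5,5,5]

pivot = 4; lo=0, mid=0, hi=10
arr[mid]=5>4: swap arr[0],arr[10]; hi=9 → [4,4,4,5,5,5,5,5,4,5,5]
arr[mid]=4=4: mid=1
arr[mid]=4=4: mid=2
arr[mid]=4=4: mid=3
arr[mid]=5>4: swap arr[3],arr[9]; hi=8 → [4,4,4,5,5,5,5,5,4,5,5]
arr[mid]=5>4: swap arr[3],arr[8]; hi=7 → [4,4,4,4,5,5,5,5,5,5,5]
arr[mid]=4=4: mid=4
arr[mid]=5>4: swap arr[4],arr[7]; hi=6 → [4,4,4,4,5,5,5,5,5,5,5]
arr[mid]=5>4: swap arr[4],arr[6]; hi=5 → [4,4,4,4,5,5,5,5,5,5,5]
arr[mid]=5>4: swap arr[4],arr[5]; hi=4 → [4,4,4,4,5,5,5,5,5,5,5]
arr[mid]=5>4: swap arr[4],arr[4]; hi=3 → [4,4,4,4,5,5,5,5,5,5,5]
end: lo=0, hi=3; arr = [4,4,4,4,5,5,5,5,5,5,5]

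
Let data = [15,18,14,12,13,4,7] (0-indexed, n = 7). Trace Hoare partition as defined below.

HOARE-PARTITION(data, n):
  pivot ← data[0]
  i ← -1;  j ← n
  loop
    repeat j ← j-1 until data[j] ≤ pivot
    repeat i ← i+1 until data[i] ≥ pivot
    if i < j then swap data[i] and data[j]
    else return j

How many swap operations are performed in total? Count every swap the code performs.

2

pivot = data[0] = 15; i = -1, j = 7
j→6 (data[6]=7≤15), i→0 (data[0]=15≥15); i<j, swap → [7,18,14,12,13,4,15]
j→5 (data[5]=4≤15), i→1 (data[1]=18≥15); i<j, swap → [7,4,14,12,13,18,15]
j→4, i→5; i≥j, return j=4. data = [7,4,14,12,13,18,15]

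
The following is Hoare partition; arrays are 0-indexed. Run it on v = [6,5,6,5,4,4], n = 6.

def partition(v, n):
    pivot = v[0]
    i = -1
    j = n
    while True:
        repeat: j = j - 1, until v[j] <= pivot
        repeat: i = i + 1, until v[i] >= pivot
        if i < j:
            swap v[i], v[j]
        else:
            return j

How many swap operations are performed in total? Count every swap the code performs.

pivot = v[0] = 6; i = -1, j = 6
j→5 (v[5]=4≤6), i→0 (v[0]=6≥6); i<j, swap → [4,5,6,5,4,6]
j→4 (v[4]=4≤6), i→2 (v[2]=6≥6); i<j, swap → [4,5,4,5,6,6]
j→3, i→4; i≥j, return j=3. v = [4,5,4,5,6,6]

2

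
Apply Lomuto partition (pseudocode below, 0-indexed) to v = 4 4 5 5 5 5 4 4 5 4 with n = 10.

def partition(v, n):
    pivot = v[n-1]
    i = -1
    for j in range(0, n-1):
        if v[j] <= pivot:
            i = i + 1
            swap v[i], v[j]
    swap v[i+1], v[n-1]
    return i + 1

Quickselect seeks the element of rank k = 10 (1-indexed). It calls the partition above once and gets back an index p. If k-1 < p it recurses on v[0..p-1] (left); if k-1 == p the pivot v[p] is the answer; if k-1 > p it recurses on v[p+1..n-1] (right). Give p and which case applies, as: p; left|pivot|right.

4; right

pivot = v[9] = 4; i = -1
j=0: v[0]=4 ≤ 4 → i=0, swap v[0],v[0] (no change) → 4 4 5 5 5 5 4 4 5 4
j=1: v[1]=4 ≤ 4 → i=1, swap v[1],v[1] (no change) → 4 4 5 5 5 5 4 4 5 4
j=2: v[2]=5 > 4 → no swap
j=3: v[3]=5 > 4 → no swap
j=4: v[4]=5 > 4 → no swap
j=5: v[5]=5 > 4 → no swap
j=6: v[6]=4 ≤ 4 → i=2, swap v[2],v[6] → 4 4 4 5 5 5 5 4 5 4
j=7: v[7]=4 ≤ 4 → i=3, swap v[3],v[7] → 4 4 4 4 5 5 5 5 5 4
j=8: v[8]=5 > 4 → no swap
final swap v[4],v[9] → 4 4 4 4 4 5 5 5 5 5; return 4
p = 4; k-1 = 9 > 4 ⇒ right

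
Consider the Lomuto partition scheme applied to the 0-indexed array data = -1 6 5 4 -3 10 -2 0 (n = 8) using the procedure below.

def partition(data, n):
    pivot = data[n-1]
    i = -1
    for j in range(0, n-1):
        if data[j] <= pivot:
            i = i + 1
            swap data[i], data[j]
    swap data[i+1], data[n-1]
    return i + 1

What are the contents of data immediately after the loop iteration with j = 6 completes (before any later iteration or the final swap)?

-1 -3 -2 4 6 10 5 0

pivot = data[7] = 0; i = -1
j=0: data[0]=-1 ≤ 0 → i=0, swap data[0],data[0] (no change) → -1 6 5 4 -3 10 -2 0
j=1: data[1]=6 > 0 → no swap
j=2: data[2]=5 > 0 → no swap
j=3: data[3]=4 > 0 → no swap
j=4: data[4]=-3 ≤ 0 → i=1, swap data[1],data[4] → -1 -3 5 4 6 10 -2 0
j=5: data[5]=10 > 0 → no swap
j=6: data[6]=-2 ≤ 0 → i=2, swap data[2],data[6] → -1 -3 -2 4 6 10 5 0
(after j=6) data = -1 -3 -2 4 6 10 5 0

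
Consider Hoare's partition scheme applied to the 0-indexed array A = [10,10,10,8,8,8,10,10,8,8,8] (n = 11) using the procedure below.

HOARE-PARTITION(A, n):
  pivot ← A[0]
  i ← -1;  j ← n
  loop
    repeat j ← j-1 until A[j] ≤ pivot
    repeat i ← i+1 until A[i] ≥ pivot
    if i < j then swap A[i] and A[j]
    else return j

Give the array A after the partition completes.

[8,8,8,8,8,8,10,10,10,10,10]

pivot=10
j stops at 10 (8), i stops at 0 (10); swap ⇒ [8,10,10,8,8,8,10,10,8,8,10]
j stops at 9 (8), i stops at 1 (10); swap ⇒ [8,8,10,8,8,8,10,10,8,10,10]
j stops at 8 (8), i stops at 2 (10); swap ⇒ [8,8,8,8,8,8,10,10,10,10,10]
j stops at 7 (10), i stops at 6 (10); swap ⇒ [8,8,8,8,8,8,10,10,10,10,10]
j stops at 6, i stops at 7; i≥j ⇒ return 6. A=[8,8,8,8,8,8,10,10,10,10,10]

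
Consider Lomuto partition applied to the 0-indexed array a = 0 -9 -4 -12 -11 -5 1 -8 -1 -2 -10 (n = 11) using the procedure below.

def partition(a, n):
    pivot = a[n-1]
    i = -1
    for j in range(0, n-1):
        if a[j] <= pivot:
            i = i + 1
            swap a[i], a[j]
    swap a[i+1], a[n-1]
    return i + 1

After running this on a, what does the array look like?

pivot = a[10] = -10; i = -1
j=0: a[0]=0 > -10 → no swap
j=1: a[1]=-9 > -10 → no swap
j=2: a[2]=-4 > -10 → no swap
j=3: a[3]=-12 ≤ -10 → i=0, swap a[0],a[3] → -12 -9 -4 0 -11 -5 1 -8 -1 -2 -10
j=4: a[4]=-11 ≤ -10 → i=1, swap a[1],a[4] → -12 -11 -4 0 -9 -5 1 -8 -1 -2 -10
j=5: a[5]=-5 > -10 → no swap
j=6: a[6]=1 > -10 → no swap
j=7: a[7]=-8 > -10 → no swap
j=8: a[8]=-1 > -10 → no swap
j=9: a[9]=-2 > -10 → no swap
final swap a[2],a[10] → -12 -11 -10 0 -9 -5 1 -8 -1 -2 -4; return 2

-12 -11 -10 0 -9 -5 1 -8 -1 -2 -4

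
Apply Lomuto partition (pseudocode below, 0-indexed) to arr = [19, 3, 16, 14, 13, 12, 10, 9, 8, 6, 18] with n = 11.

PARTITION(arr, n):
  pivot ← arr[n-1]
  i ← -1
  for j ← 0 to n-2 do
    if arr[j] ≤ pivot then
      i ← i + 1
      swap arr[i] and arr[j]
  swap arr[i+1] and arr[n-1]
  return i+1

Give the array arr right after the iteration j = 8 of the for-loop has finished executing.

[3, 16, 14, 13, 12, 10, 9, 8, 19, 6, 18]

pivot = arr[10] = 18; i = -1
j=0: arr[0]=19 > 18 → no swap
j=1: arr[1]=3 ≤ 18 → i=0, swap arr[0],arr[1] → [3, 19, 16, 14, 13, 12, 10, 9, 8, 6, 18]
j=2: arr[2]=16 ≤ 18 → i=1, swap arr[1],arr[2] → [3, 16, 19, 14, 13, 12, 10, 9, 8, 6, 18]
j=3: arr[3]=14 ≤ 18 → i=2, swap arr[2],arr[3] → [3, 16, 14, 19, 13, 12, 10, 9, 8, 6, 18]
j=4: arr[4]=13 ≤ 18 → i=3, swap arr[3],arr[4] → [3, 16, 14, 13, 19, 12, 10, 9, 8, 6, 18]
j=5: arr[5]=12 ≤ 18 → i=4, swap arr[4],arr[5] → [3, 16, 14, 13, 12, 19, 10, 9, 8, 6, 18]
j=6: arr[6]=10 ≤ 18 → i=5, swap arr[5],arr[6] → [3, 16, 14, 13, 12, 10, 19, 9, 8, 6, 18]
j=7: arr[7]=9 ≤ 18 → i=6, swap arr[6],arr[7] → [3, 16, 14, 13, 12, 10, 9, 19, 8, 6, 18]
j=8: arr[8]=8 ≤ 18 → i=7, swap arr[7],arr[8] → [3, 16, 14, 13, 12, 10, 9, 8, 19, 6, 18]
(after j=8) arr = [3, 16, 14, 13, 12, 10, 9, 8, 19, 6, 18]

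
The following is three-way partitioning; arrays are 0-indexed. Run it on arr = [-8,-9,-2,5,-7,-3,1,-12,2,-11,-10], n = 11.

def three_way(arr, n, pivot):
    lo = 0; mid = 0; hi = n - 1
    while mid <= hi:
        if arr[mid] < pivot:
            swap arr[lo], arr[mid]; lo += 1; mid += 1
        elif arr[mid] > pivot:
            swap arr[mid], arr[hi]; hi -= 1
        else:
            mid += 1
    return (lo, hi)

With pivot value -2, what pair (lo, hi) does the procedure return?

(7, 7)

pivot = -2; lo=0, mid=0, hi=10
arr[mid]=-8<-2: swap arr[0],arr[0]; lo=1,mid=1 → [-8,-9,-2,5,-7,-3,1,-12,2,-11,-10]
arr[mid]=-9<-2: swap arr[1],arr[1]; lo=2,mid=2 → [-8,-9,-2,5,-7,-3,1,-12,2,-11,-10]
arr[mid]=-2=-2: mid=3
arr[mid]=5>-2: swap arr[3],arr[10]; hi=9 → [-8,-9,-2,-10,-7,-3,1,-12,2,-11,5]
arr[mid]=-10<-2: swap arr[2],arr[3]; lo=3,mid=4 → [-8,-9,-10,-2,-7,-3,1,-12,2,-11,5]
arr[mid]=-7<-2: swap arr[3],arr[4]; lo=4,mid=5 → [-8,-9,-10,-7,-2,-3,1,-12,2,-11,5]
arr[mid]=-3<-2: swap arr[4],arr[5]; lo=5,mid=6 → [-8,-9,-10,-7,-3,-2,1,-12,2,-11,5]
arr[mid]=1>-2: swap arr[6],arr[9]; hi=8 → [-8,-9,-10,-7,-3,-2,-11,-12,2,1,5]
arr[mid]=-11<-2: swap arr[5],arr[6]; lo=6,mid=7 → [-8,-9,-10,-7,-3,-11,-2,-12,2,1,5]
arr[mid]=-12<-2: swap arr[6],arr[7]; lo=7,mid=8 → [-8,-9,-10,-7,-3,-11,-12,-2,2,1,5]
arr[mid]=2>-2: swap arr[8],arr[8]; hi=7 → [-8,-9,-10,-7,-3,-11,-12,-2,2,1,5]
end: lo=7, hi=7; arr = [-8,-9,-10,-7,-3,-11,-12,-2,2,1,5]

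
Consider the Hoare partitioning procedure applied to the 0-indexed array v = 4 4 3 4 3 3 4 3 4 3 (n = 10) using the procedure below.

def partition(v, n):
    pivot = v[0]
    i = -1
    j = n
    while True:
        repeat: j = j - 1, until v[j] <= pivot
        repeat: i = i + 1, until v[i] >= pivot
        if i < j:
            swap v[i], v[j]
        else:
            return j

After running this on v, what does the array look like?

3 4 3 3 3 3 4 4 4 4

pivot = v[0] = 4; i = -1, j = 10
j→9 (v[9]=3≤4), i→0 (v[0]=4≥4); i<j, swap → 3 4 3 4 3 3 4 3 4 4
j→8 (v[8]=4≤4), i→1 (v[1]=4≥4); i<j, swap → 3 4 3 4 3 3 4 3 4 4
j→7 (v[7]=3≤4), i→3 (v[3]=4≥4); i<j, swap → 3 4 3 3 3 3 4 4 4 4
j→6, i→6; i≥j, return j=6. v = 3 4 3 3 3 3 4 4 4 4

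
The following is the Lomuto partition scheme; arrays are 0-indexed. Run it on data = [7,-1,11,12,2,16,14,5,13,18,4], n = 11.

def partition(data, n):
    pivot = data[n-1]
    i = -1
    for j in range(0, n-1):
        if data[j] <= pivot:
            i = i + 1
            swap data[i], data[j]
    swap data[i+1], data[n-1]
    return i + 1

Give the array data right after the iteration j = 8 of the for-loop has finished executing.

[-1,2,11,12,7,16,14,5,13,18,4]

pivot = data[10] = 4; i = -1
j=0: data[0]=7 > 4 → no swap
j=1: data[1]=-1 ≤ 4 → i=0, swap data[0],data[1] → [-1,7,11,12,2,16,14,5,13,18,4]
j=2: data[2]=11 > 4 → no swap
j=3: data[3]=12 > 4 → no swap
j=4: data[4]=2 ≤ 4 → i=1, swap data[1],data[4] → [-1,2,11,12,7,16,14,5,13,18,4]
j=5: data[5]=16 > 4 → no swap
j=6: data[6]=14 > 4 → no swap
j=7: data[7]=5 > 4 → no swap
j=8: data[8]=13 > 4 → no swap
(after j=8) data = [-1,2,11,12,7,16,14,5,13,18,4]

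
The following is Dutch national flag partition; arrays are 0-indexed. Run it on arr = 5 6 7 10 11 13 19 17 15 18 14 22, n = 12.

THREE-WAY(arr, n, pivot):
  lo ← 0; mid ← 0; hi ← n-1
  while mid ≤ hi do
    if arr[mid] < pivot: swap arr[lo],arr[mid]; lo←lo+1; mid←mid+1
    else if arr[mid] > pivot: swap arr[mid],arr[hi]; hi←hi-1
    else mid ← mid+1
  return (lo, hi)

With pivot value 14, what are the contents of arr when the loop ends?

pivot = 14; lo=0, mid=0, hi=11
arr[mid]=5<14: swap arr[0],arr[0]; lo=1,mid=1 → 5 6 7 10 11 13 19 17 15 18 14 22
arr[mid]=6<14: swap arr[1],arr[1]; lo=2,mid=2 → 5 6 7 10 11 13 19 17 15 18 14 22
arr[mid]=7<14: swap arr[2],arr[2]; lo=3,mid=3 → 5 6 7 10 11 13 19 17 15 18 14 22
arr[mid]=10<14: swap arr[3],arr[3]; lo=4,mid=4 → 5 6 7 10 11 13 19 17 15 18 14 22
arr[mid]=11<14: swap arr[4],arr[4]; lo=5,mid=5 → 5 6 7 10 11 13 19 17 15 18 14 22
arr[mid]=13<14: swap arr[5],arr[5]; lo=6,mid=6 → 5 6 7 10 11 13 19 17 15 18 14 22
arr[mid]=19>14: swap arr[6],arr[11]; hi=10 → 5 6 7 10 11 13 22 17 15 18 14 19
arr[mid]=22>14: swap arr[6],arr[10]; hi=9 → 5 6 7 10 11 13 14 17 15 18 22 19
arr[mid]=14=14: mid=7
arr[mid]=17>14: swap arr[7],arr[9]; hi=8 → 5 6 7 10 11 13 14 18 15 17 22 19
arr[mid]=18>14: swap arr[7],arr[8]; hi=7 → 5 6 7 10 11 13 14 15 18 17 22 19
arr[mid]=15>14: swap arr[7],arr[7]; hi=6 → 5 6 7 10 11 13 14 15 18 17 22 19
end: lo=6, hi=6; arr = 5 6 7 10 11 13 14 15 18 17 22 19

5 6 7 10 11 13 14 15 18 17 22 19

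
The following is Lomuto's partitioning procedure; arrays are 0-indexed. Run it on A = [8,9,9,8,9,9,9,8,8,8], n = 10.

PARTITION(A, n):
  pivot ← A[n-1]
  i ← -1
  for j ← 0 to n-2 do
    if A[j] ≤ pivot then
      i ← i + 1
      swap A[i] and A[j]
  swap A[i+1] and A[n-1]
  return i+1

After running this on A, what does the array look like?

[8,8,8,8,8,9,9,9,9,9]

pivot = A[9] = 8; i = -1
j=0: A[0]=8 ≤ 8 → i=0, swap A[0],A[0] (no change) → [8,9,9,8,9,9,9,8,8,8]
j=1: A[1]=9 > 8 → no swap
j=2: A[2]=9 > 8 → no swap
j=3: A[3]=8 ≤ 8 → i=1, swap A[1],A[3] → [8,8,9,9,9,9,9,8,8,8]
j=4: A[4]=9 > 8 → no swap
j=5: A[5]=9 > 8 → no swap
j=6: A[6]=9 > 8 → no swap
j=7: A[7]=8 ≤ 8 → i=2, swap A[2],A[7] → [8,8,8,9,9,9,9,9,8,8]
j=8: A[8]=8 ≤ 8 → i=3, swap A[3],A[8] → [8,8,8,8,9,9,9,9,9,8]
final swap A[4],A[9] → [8,8,8,8,8,9,9,9,9,9]; return 4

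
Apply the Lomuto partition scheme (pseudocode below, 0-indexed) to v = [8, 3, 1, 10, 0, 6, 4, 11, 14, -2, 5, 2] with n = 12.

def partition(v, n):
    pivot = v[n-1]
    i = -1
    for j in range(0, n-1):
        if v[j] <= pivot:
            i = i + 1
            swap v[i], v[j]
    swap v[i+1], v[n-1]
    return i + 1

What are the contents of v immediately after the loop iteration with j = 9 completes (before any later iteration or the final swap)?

pivot=2, i=-1
j=0: 8>2, skip
j=1: 3>2, skip
j=2: 1≤2, i=0, swap(0,2) ⇒ [1, 3, 8, 10, 0, 6, 4, 11, 14, -2, 5, 2]
j=3: 10>2, skip
j=4: 0≤2, i=1, swap(1,4) ⇒ [1, 0, 8, 10, 3, 6, 4, 11, 14, -2, 5, 2]
j=5: 6>2, skip
j=6: 4>2, skip
j=7: 11>2, skip
j=8: 14>2, skip
j=9: -2≤2, i=2, swap(2,9) ⇒ [1, 0, -2, 10, 3, 6, 4, 11, 14, 8, 5, 2]
(after j=9) v = [1, 0, -2, 10, 3, 6, 4, 11, 14, 8, 5, 2]

[1, 0, -2, 10, 3, 6, 4, 11, 14, 8, 5, 2]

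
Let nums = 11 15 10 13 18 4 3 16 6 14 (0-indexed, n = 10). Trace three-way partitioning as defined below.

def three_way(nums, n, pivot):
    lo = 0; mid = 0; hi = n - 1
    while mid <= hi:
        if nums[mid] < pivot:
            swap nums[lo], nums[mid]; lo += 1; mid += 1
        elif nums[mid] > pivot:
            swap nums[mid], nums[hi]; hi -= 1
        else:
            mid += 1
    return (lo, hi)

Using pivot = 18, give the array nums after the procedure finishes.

11 15 10 13 4 3 16 6 14 18

lo=0 mid=0 hi=9
11<18: swap(0,0), lo=1 mid=1 ⇒ 11 15 10 13 18 4 3 16 6 14
15<18: swap(1,1), lo=2 mid=2 ⇒ 11 15 10 13 18 4 3 16 6 14
10<18: swap(2,2), lo=3 mid=3 ⇒ 11 15 10 13 18 4 3 16 6 14
13<18: swap(3,3), lo=4 mid=4 ⇒ 11 15 10 13 18 4 3 16 6 14
18=18: mid=5
4<18: swap(4,5), lo=5 mid=6 ⇒ 11 15 10 13 4 18 3 16 6 14
3<18: swap(5,6), lo=6 mid=7 ⇒ 11 15 10 13 4 3 18 16 6 14
16<18: swap(6,7), lo=7 mid=8 ⇒ 11 15 10 13 4 3 16 18 6 14
6<18: swap(7,8), lo=8 mid=9 ⇒ 11 15 10 13 4 3 16 6 18 14
14<18: swap(8,9), lo=9 mid=10 ⇒ 11 15 10 13 4 3 16 6 14 18
done. lo=9 hi=9; nums=11 15 10 13 4 3 16 6 14 18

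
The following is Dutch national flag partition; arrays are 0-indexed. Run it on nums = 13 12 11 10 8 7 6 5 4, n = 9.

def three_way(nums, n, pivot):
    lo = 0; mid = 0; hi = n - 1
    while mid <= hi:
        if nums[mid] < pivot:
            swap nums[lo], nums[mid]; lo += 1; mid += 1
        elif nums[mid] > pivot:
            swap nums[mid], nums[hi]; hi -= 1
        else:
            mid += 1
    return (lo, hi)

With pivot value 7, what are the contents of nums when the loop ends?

4 5 6 7 8 10 11 12 13

pivot = 7; lo=0, mid=0, hi=8
nums[mid]=13>7: swap nums[0],nums[8]; hi=7 → 4 12 11 10 8 7 6 5 13
nums[mid]=4<7: swap nums[0],nums[0]; lo=1,mid=1 → 4 12 11 10 8 7 6 5 13
nums[mid]=12>7: swap nums[1],nums[7]; hi=6 → 4 5 11 10 8 7 6 12 13
nums[mid]=5<7: swap nums[1],nums[1]; lo=2,mid=2 → 4 5 11 10 8 7 6 12 13
nums[mid]=11>7: swap nums[2],nums[6]; hi=5 → 4 5 6 10 8 7 11 12 13
nums[mid]=6<7: swap nums[2],nums[2]; lo=3,mid=3 → 4 5 6 10 8 7 11 12 13
nums[mid]=10>7: swap nums[3],nums[5]; hi=4 → 4 5 6 7 8 10 11 12 13
nums[mid]=7=7: mid=4
nums[mid]=8>7: swap nums[4],nums[4]; hi=3 → 4 5 6 7 8 10 11 12 13
end: lo=3, hi=3; nums = 4 5 6 7 8 10 11 12 13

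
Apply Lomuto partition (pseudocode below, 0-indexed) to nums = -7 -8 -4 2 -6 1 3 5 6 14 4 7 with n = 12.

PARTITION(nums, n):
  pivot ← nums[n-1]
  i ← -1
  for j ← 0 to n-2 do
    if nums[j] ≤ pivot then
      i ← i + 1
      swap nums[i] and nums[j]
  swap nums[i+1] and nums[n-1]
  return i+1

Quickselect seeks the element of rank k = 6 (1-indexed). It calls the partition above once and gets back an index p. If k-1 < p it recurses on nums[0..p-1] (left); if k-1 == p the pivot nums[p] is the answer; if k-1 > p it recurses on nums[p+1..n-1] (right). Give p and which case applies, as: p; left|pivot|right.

10; left

pivot = nums[11] = 7; i = -1
j=0: nums[0]=-7 ≤ 7 → i=0, swap nums[0],nums[0] (no change) → -7 -8 -4 2 -6 1 3 5 6 14 4 7
j=1: nums[1]=-8 ≤ 7 → i=1, swap nums[1],nums[1] (no change) → -7 -8 -4 2 -6 1 3 5 6 14 4 7
j=2: nums[2]=-4 ≤ 7 → i=2, swap nums[2],nums[2] (no change) → -7 -8 -4 2 -6 1 3 5 6 14 4 7
j=3: nums[3]=2 ≤ 7 → i=3, swap nums[3],nums[3] (no change) → -7 -8 -4 2 -6 1 3 5 6 14 4 7
j=4: nums[4]=-6 ≤ 7 → i=4, swap nums[4],nums[4] (no change) → -7 -8 -4 2 -6 1 3 5 6 14 4 7
j=5: nums[5]=1 ≤ 7 → i=5, swap nums[5],nums[5] (no change) → -7 -8 -4 2 -6 1 3 5 6 14 4 7
j=6: nums[6]=3 ≤ 7 → i=6, swap nums[6],nums[6] (no change) → -7 -8 -4 2 -6 1 3 5 6 14 4 7
j=7: nums[7]=5 ≤ 7 → i=7, swap nums[7],nums[7] (no change) → -7 -8 -4 2 -6 1 3 5 6 14 4 7
j=8: nums[8]=6 ≤ 7 → i=8, swap nums[8],nums[8] (no change) → -7 -8 -4 2 -6 1 3 5 6 14 4 7
j=9: nums[9]=14 > 7 → no swap
j=10: nums[10]=4 ≤ 7 → i=9, swap nums[9],nums[10] → -7 -8 -4 2 -6 1 3 5 6 4 14 7
final swap nums[10],nums[11] → -7 -8 -4 2 -6 1 3 5 6 4 7 14; return 10
p = 10; k-1 = 5 < 10 ⇒ left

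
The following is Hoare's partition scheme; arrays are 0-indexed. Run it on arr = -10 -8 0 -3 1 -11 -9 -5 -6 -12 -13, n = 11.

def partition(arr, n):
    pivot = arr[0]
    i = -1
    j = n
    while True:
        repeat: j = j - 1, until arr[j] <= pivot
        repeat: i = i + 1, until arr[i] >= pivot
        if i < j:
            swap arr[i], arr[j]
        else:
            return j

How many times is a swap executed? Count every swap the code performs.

pivot = arr[0] = -10; i = -1, j = 11
j→10 (arr[10]=-13≤-10), i→0 (arr[0]=-10≥-10); i<j, swap → -13 -8 0 -3 1 -11 -9 -5 -6 -12 -10
j→9 (arr[9]=-12≤-10), i→1 (arr[1]=-8≥-10); i<j, swap → -13 -12 0 -3 1 -11 -9 -5 -6 -8 -10
j→5 (arr[5]=-11≤-10), i→2 (arr[2]=0≥-10); i<j, swap → -13 -12 -11 -3 1 0 -9 -5 -6 -8 -10
j→2, i→3; i≥j, return j=2. arr = -13 -12 -11 -3 1 0 -9 -5 -6 -8 -10

3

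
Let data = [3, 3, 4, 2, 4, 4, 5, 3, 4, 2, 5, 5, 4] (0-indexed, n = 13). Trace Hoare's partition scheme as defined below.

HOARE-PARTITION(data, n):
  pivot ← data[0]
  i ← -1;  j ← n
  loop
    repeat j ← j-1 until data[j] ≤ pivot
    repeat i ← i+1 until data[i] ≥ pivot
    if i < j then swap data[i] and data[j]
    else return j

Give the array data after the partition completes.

[2, 3, 2, 4, 4, 4, 5, 3, 4, 3, 5, 5, 4]

pivot=3
j stops at 9 (2), i stops at 0 (3); swap ⇒ [2, 3, 4, 2, 4, 4, 5, 3, 4, 3, 5, 5, 4]
j stops at 7 (3), i stops at 1 (3); swap ⇒ [2, 3, 4, 2, 4, 4, 5, 3, 4, 3, 5, 5, 4]
j stops at 3 (2), i stops at 2 (4); swap ⇒ [2, 3, 2, 4, 4, 4, 5, 3, 4, 3, 5, 5, 4]
j stops at 2, i stops at 3; i≥j ⇒ return 2. data=[2, 3, 2, 4, 4, 4, 5, 3, 4, 3, 5, 5, 4]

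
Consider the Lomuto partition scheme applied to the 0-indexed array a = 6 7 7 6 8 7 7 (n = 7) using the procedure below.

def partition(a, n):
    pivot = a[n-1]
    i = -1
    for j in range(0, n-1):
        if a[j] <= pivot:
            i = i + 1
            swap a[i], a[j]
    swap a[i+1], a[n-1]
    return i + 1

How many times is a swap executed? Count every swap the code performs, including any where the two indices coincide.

6

pivot=7, i=-1
j=0: 6≤7, i=0, swap(0,0) ⇒ 6 7 7 6 8 7 7
j=1: 7≤7, i=1, swap(1,1) ⇒ 6 7 7 6 8 7 7
j=2: 7≤7, i=2, swap(2,2) ⇒ 6 7 7 6 8 7 7
j=3: 6≤7, i=3, swap(3,3) ⇒ 6 7 7 6 8 7 7
j=4: 8>7, skip
j=5: 7≤7, i=4, swap(4,5) ⇒ 6 7 7 6 7 8 7
swap(5,6) ⇒ 6 7 7 6 7 7 8; return 5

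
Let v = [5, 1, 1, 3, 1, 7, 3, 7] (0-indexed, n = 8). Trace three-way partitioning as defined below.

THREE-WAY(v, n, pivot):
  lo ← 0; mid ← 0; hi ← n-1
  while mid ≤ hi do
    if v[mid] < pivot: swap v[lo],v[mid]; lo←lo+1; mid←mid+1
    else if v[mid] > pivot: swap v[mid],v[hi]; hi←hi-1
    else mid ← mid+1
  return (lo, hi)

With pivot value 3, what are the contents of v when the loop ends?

[1, 1, 1, 3, 3, 7, 7, 5]

lo=0 mid=0 hi=7
5>3: swap(0,7), hi=6 ⇒ [7, 1, 1, 3, 1, 7, 3, 5]
7>3: swap(0,6), hi=5 ⇒ [3, 1, 1, 3, 1, 7, 7, 5]
3=3: mid=1
1<3: swap(0,1), lo=1 mid=2 ⇒ [1, 3, 1, 3, 1, 7, 7, 5]
1<3: swap(1,2), lo=2 mid=3 ⇒ [1, 1, 3, 3, 1, 7, 7, 5]
3=3: mid=4
1<3: swap(2,4), lo=3 mid=5 ⇒ [1, 1, 1, 3, 3, 7, 7, 5]
7>3: swap(5,5), hi=4 ⇒ [1, 1, 1, 3, 3, 7, 7, 5]
done. lo=3 hi=4; v=[1, 1, 1, 3, 3, 7, 7, 5]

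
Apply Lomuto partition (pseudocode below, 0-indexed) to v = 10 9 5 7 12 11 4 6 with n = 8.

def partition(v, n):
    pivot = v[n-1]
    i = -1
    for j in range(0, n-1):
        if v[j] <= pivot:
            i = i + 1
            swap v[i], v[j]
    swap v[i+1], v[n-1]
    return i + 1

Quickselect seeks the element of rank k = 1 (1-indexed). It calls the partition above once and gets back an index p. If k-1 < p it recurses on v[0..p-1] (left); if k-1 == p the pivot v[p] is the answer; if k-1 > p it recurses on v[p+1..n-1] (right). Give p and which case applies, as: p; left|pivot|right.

2; left

pivot=6, i=-1
j=0: 10>6, skip
j=1: 9>6, skip
j=2: 5≤6, i=0, swap(0,2) ⇒ 5 9 10 7 12 11 4 6
j=3: 7>6, skip
j=4: 12>6, skip
j=5: 11>6, skip
j=6: 4≤6, i=1, swap(1,6) ⇒ 5 4 10 7 12 11 9 6
swap(2,7) ⇒ 5 4 6 7 12 11 9 10; return 2
p = 2; k-1 = 0 < 2 ⇒ left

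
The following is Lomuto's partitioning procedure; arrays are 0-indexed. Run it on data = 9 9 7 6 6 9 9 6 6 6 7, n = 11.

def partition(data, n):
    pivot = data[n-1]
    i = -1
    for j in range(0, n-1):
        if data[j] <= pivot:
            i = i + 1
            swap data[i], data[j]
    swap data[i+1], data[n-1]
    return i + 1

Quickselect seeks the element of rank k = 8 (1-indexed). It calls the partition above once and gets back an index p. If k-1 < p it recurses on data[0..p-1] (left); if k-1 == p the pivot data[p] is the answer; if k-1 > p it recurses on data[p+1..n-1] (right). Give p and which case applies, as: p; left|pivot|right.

6; right

pivot = data[10] = 7; i = -1
j=0: data[0]=9 > 7 → no swap
j=1: data[1]=9 > 7 → no swap
j=2: data[2]=7 ≤ 7 → i=0, swap data[0],data[2] → 7 9 9 6 6 9 9 6 6 6 7
j=3: data[3]=6 ≤ 7 → i=1, swap data[1],data[3] → 7 6 9 9 6 9 9 6 6 6 7
j=4: data[4]=6 ≤ 7 → i=2, swap data[2],data[4] → 7 6 6 9 9 9 9 6 6 6 7
j=5: data[5]=9 > 7 → no swap
j=6: data[6]=9 > 7 → no swap
j=7: data[7]=6 ≤ 7 → i=3, swap data[3],data[7] → 7 6 6 6 9 9 9 9 6 6 7
j=8: data[8]=6 ≤ 7 → i=4, swap data[4],data[8] → 7 6 6 6 6 9 9 9 9 6 7
j=9: data[9]=6 ≤ 7 → i=5, swap data[5],data[9] → 7 6 6 6 6 6 9 9 9 9 7
final swap data[6],data[10] → 7 6 6 6 6 6 7 9 9 9 9; return 6
p = 6; k-1 = 7 > 6 ⇒ right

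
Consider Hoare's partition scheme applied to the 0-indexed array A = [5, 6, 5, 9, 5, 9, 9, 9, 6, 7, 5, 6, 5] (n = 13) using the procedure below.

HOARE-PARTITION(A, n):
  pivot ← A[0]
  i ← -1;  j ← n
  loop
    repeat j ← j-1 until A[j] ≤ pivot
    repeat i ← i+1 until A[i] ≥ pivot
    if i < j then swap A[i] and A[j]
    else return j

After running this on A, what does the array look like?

pivot=5
j stops at 12 (5), i stops at 0 (5); swap ⇒ [5, 6, 5, 9, 5, 9, 9, 9, 6, 7, 5, 6, 5]
j stops at 10 (5), i stops at 1 (6); swap ⇒ [5, 5, 5, 9, 5, 9, 9, 9, 6, 7, 6, 6, 5]
j stops at 4 (5), i stops at 2 (5); swap ⇒ [5, 5, 5, 9, 5, 9, 9, 9, 6, 7, 6, 6, 5]
j stops at 2, i stops at 3; i≥j ⇒ return 2. A=[5, 5, 5, 9, 5, 9, 9, 9, 6, 7, 6, 6, 5]

[5, 5, 5, 9, 5, 9, 9, 9, 6, 7, 6, 6, 5]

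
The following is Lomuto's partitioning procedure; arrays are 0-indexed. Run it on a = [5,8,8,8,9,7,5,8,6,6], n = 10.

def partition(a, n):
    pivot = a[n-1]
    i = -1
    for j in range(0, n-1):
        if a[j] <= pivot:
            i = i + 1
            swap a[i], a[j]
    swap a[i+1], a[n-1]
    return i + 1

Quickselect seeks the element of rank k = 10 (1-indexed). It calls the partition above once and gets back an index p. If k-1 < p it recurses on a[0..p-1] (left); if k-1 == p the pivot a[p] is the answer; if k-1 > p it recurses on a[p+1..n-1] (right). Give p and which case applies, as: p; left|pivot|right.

3; right

pivot = a[9] = 6; i = -1
j=0: a[0]=5 ≤ 6 → i=0, swap a[0],a[0] (no change) → [5,8,8,8,9,7,5,8,6,6]
j=1: a[1]=8 > 6 → no swap
j=2: a[2]=8 > 6 → no swap
j=3: a[3]=8 > 6 → no swap
j=4: a[4]=9 > 6 → no swap
j=5: a[5]=7 > 6 → no swap
j=6: a[6]=5 ≤ 6 → i=1, swap a[1],a[6] → [5,5,8,8,9,7,8,8,6,6]
j=7: a[7]=8 > 6 → no swap
j=8: a[8]=6 ≤ 6 → i=2, swap a[2],a[8] → [5,5,6,8,9,7,8,8,8,6]
final swap a[3],a[9] → [5,5,6,6,9,7,8,8,8,8]; return 3
p = 3; k-1 = 9 > 3 ⇒ right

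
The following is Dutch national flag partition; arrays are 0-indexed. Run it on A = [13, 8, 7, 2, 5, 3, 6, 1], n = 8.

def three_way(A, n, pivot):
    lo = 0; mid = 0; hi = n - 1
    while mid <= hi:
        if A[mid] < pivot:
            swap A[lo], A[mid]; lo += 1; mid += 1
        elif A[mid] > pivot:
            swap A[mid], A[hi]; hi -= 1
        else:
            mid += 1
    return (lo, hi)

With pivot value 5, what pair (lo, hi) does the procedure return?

(3, 3)

pivot = 5; lo=0, mid=0, hi=7
A[mid]=13>5: swap A[0],A[7]; hi=6 → [1, 8, 7, 2, 5, 3, 6, 13]
A[mid]=1<5: swap A[0],A[0]; lo=1,mid=1 → [1, 8, 7, 2, 5, 3, 6, 13]
A[mid]=8>5: swap A[1],A[6]; hi=5 → [1, 6, 7, 2, 5, 3, 8, 13]
A[mid]=6>5: swap A[1],A[5]; hi=4 → [1, 3, 7, 2, 5, 6, 8, 13]
A[mid]=3<5: swap A[1],A[1]; lo=2,mid=2 → [1, 3, 7, 2, 5, 6, 8, 13]
A[mid]=7>5: swap A[2],A[4]; hi=3 → [1, 3, 5, 2, 7, 6, 8, 13]
A[mid]=5=5: mid=3
A[mid]=2<5: swap A[2],A[3]; lo=3,mid=4 → [1, 3, 2, 5, 7, 6, 8, 13]
end: lo=3, hi=3; A = [1, 3, 2, 5, 7, 6, 8, 13]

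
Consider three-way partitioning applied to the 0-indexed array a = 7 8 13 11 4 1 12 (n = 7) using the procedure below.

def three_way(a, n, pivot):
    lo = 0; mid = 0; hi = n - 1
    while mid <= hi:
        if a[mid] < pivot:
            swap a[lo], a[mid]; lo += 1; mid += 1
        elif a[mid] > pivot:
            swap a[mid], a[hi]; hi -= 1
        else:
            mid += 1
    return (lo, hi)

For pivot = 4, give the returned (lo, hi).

(1, 1)

pivot = 4; lo=0, mid=0, hi=6
a[mid]=7>4: swap a[0],a[6]; hi=5 → 12 8 13 11 4 1 7
a[mid]=12>4: swap a[0],a[5]; hi=4 → 1 8 13 11 4 12 7
a[mid]=1<4: swap a[0],a[0]; lo=1,mid=1 → 1 8 13 11 4 12 7
a[mid]=8>4: swap a[1],a[4]; hi=3 → 1 4 13 11 8 12 7
a[mid]=4=4: mid=2
a[mid]=13>4: swap a[2],a[3]; hi=2 → 1 4 11 13 8 12 7
a[mid]=11>4: swap a[2],a[2]; hi=1 → 1 4 11 13 8 12 7
end: lo=1, hi=1; a = 1 4 11 13 8 12 7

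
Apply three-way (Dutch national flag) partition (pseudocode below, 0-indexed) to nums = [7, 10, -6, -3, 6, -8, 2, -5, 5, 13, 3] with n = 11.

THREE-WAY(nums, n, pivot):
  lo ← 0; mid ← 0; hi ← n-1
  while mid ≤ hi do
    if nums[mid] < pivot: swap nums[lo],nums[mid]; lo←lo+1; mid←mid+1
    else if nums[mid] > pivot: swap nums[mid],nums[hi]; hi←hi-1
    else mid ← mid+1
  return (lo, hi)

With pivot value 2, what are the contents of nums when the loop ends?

[-5, -6, -3, -8, 2, 6, 10, 5, 13, 3, 7]

pivot = 2; lo=0, mid=0, hi=10
nums[mid]=7>2: swap nums[0],nums[10]; hi=9 → [3, 10, -6, -3, 6, -8, 2, -5, 5, 13, 7]
nums[mid]=3>2: swap nums[0],nums[9]; hi=8 → [13, 10, -6, -3, 6, -8, 2, -5, 5, 3, 7]
nums[mid]=13>2: swap nums[0],nums[8]; hi=7 → [5, 10, -6, -3, 6, -8, 2, -5, 13, 3, 7]
nums[mid]=5>2: swap nums[0],nums[7]; hi=6 → [-5, 10, -6, -3, 6, -8, 2, 5, 13, 3, 7]
nums[mid]=-5<2: swap nums[0],nums[0]; lo=1,mid=1 → [-5, 10, -6, -3, 6, -8, 2, 5, 13, 3, 7]
nums[mid]=10>2: swap nums[1],nums[6]; hi=5 → [-5, 2, -6, -3, 6, -8, 10, 5, 13, 3, 7]
nums[mid]=2=2: mid=2
nums[mid]=-6<2: swap nums[1],nums[2]; lo=2,mid=3 → [-5, -6, 2, -3, 6, -8, 10, 5, 13, 3, 7]
nums[mid]=-3<2: swap nums[2],nums[3]; lo=3,mid=4 → [-5, -6, -3, 2, 6, -8, 10, 5, 13, 3, 7]
nums[mid]=6>2: swap nums[4],nums[5]; hi=4 → [-5, -6, -3, 2, -8, 6, 10, 5, 13, 3, 7]
nums[mid]=-8<2: swap nums[3],nums[4]; lo=4,mid=5 → [-5, -6, -3, -8, 2, 6, 10, 5, 13, 3, 7]
end: lo=4, hi=4; nums = [-5, -6, -3, -8, 2, 6, 10, 5, 13, 3, 7]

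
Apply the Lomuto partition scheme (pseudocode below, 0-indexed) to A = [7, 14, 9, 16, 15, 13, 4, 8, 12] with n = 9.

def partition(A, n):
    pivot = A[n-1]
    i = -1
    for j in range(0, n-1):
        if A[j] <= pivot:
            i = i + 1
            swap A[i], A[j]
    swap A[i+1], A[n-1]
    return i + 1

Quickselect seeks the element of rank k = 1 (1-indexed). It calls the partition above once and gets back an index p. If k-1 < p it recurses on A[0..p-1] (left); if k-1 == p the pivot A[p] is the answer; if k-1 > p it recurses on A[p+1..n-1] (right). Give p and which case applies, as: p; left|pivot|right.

4; left

pivot = A[8] = 12; i = -1
j=0: A[0]=7 ≤ 12 → i=0, swap A[0],A[0] (no change) → [7, 14, 9, 16, 15, 13, 4, 8, 12]
j=1: A[1]=14 > 12 → no swap
j=2: A[2]=9 ≤ 12 → i=1, swap A[1],A[2] → [7, 9, 14, 16, 15, 13, 4, 8, 12]
j=3: A[3]=16 > 12 → no swap
j=4: A[4]=15 > 12 → no swap
j=5: A[5]=13 > 12 → no swap
j=6: A[6]=4 ≤ 12 → i=2, swap A[2],A[6] → [7, 9, 4, 16, 15, 13, 14, 8, 12]
j=7: A[7]=8 ≤ 12 → i=3, swap A[3],A[7] → [7, 9, 4, 8, 15, 13, 14, 16, 12]
final swap A[4],A[8] → [7, 9, 4, 8, 12, 13, 14, 16, 15]; return 4
p = 4; k-1 = 0 < 4 ⇒ left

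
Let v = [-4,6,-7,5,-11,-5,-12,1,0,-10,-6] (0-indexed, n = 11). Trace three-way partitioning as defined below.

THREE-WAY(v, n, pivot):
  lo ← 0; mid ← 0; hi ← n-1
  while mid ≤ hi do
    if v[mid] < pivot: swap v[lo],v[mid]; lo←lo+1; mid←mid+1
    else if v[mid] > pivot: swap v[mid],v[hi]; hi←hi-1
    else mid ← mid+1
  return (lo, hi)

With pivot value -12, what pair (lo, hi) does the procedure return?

(0, 0)

pivot = -12; lo=0, mid=0, hi=10
v[mid]=-4>-12: swap v[0],v[10]; hi=9 → [-6,6,-7,5,-11,-5,-12,1,0,-10,-4]
v[mid]=-6>-12: swap v[0],v[9]; hi=8 → [-10,6,-7,5,-11,-5,-12,1,0,-6,-4]
v[mid]=-10>-12: swap v[0],v[8]; hi=7 → [0,6,-7,5,-11,-5,-12,1,-10,-6,-4]
v[mid]=0>-12: swap v[0],v[7]; hi=6 → [1,6,-7,5,-11,-5,-12,0,-10,-6,-4]
v[mid]=1>-12: swap v[0],v[6]; hi=5 → [-12,6,-7,5,-11,-5,1,0,-10,-6,-4]
v[mid]=-12=-12: mid=1
v[mid]=6>-12: swap v[1],v[5]; hi=4 → [-12,-5,-7,5,-11,6,1,0,-10,-6,-4]
v[mid]=-5>-12: swap v[1],v[4]; hi=3 → [-12,-11,-7,5,-5,6,1,0,-10,-6,-4]
v[mid]=-11>-12: swap v[1],v[3]; hi=2 → [-12,5,-7,-11,-5,6,1,0,-10,-6,-4]
v[mid]=5>-12: swap v[1],v[2]; hi=1 → [-12,-7,5,-11,-5,6,1,0,-10,-6,-4]
v[mid]=-7>-12: swap v[1],v[1]; hi=0 → [-12,-7,5,-11,-5,6,1,0,-10,-6,-4]
end: lo=0, hi=0; v = [-12,-7,5,-11,-5,6,1,0,-10,-6,-4]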